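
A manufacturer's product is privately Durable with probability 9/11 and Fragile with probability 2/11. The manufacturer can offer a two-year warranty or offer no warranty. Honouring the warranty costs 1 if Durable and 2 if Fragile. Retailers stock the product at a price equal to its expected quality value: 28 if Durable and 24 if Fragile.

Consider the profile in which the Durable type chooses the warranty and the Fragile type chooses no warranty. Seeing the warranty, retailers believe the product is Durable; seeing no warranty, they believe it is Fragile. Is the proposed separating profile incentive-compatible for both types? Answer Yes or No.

Under these beliefs, the warranty earns price 28 and no warranty earns price 24.
Durable: the warranty nets 28 − 1 = 27; no warranty nets 24. Durable prefers the warranty.
Fragile: the warranty nets 28 − 2 = 26; no warranty nets 24. Fragile would deviate to the warranty.
Fragile has a profitable deviation, so the profile is not an equilibrium.

No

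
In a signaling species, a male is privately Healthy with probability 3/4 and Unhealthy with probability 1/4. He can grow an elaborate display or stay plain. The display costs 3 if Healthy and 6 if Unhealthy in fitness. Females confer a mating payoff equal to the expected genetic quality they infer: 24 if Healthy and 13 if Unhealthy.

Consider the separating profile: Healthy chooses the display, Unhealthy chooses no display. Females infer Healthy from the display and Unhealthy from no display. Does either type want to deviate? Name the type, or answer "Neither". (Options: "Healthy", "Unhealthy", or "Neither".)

The display pays 24; no display pays 13.
Healthy: assigned the display, nets 24 − 3 = 21; deviating to no display nets 13.
Unhealthy: assigned no display, nets 13; deviating to the display nets 24 − 6 = 18.
The Unhealthy type gains 5 by deviating.

Unhealthy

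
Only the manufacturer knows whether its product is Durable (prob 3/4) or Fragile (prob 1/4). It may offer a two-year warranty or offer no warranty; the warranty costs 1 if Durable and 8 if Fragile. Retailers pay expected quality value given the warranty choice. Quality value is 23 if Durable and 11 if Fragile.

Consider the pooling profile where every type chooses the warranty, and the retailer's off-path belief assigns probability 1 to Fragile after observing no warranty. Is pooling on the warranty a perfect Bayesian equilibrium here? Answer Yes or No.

Yes

On path, the retailer holds the prior and pays 3/4·23 + 1/4·11 = 20. Off path (no warranty), believing Fragile, it pays 11.
Durable: the warranty nets 20 − 1 = 19; no warranty nets 11. Durable stays.
Fragile: the warranty nets 20 − 8 = 12; no warranty nets 11. Fragile stays.
No type deviates, so pooling is sustained.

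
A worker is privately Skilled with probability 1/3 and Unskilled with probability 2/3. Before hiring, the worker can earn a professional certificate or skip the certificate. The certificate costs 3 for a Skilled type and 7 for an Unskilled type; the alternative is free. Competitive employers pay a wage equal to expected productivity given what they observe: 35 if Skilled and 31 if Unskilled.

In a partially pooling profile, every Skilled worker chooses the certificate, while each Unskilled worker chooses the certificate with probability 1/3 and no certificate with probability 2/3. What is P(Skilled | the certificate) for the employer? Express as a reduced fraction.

P(the certificate) = (1/3)·1 + (2/3)·(1/3) = 5/9.
By Bayes' rule, P(Skilled | the certificate) = (1/3) / (5/9) = 3/5.

3/5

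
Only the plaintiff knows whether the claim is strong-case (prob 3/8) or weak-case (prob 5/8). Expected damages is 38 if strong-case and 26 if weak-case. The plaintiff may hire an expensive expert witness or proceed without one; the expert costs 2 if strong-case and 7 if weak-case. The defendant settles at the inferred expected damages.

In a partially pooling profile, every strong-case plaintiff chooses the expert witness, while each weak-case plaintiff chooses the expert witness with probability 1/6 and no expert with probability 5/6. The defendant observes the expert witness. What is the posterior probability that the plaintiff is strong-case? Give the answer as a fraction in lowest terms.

P(the expert witness) = (3/8)·1 + (5/8)·(1/6) = 23/48.
By Bayes' rule, P(strong-case | the expert witness) = (3/8) / (23/48) = 18/23.

18/23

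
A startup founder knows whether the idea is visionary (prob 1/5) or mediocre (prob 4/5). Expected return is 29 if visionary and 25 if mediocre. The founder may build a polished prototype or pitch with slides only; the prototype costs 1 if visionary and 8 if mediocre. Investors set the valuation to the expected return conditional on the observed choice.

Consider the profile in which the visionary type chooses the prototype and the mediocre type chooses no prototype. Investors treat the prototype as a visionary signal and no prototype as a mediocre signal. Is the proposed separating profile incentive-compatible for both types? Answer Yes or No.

Under these beliefs, the prototype earns valuation 29 and no prototype earns valuation 25.
visionary: the prototype nets 29 − 1 = 28; no prototype nets 25. visionary prefers the prototype.
mediocre: the prototype nets 29 − 8 = 21; no prototype nets 25. mediocre prefers no prototype.
Neither type deviates, so the separating profile is an equilibrium.

Yes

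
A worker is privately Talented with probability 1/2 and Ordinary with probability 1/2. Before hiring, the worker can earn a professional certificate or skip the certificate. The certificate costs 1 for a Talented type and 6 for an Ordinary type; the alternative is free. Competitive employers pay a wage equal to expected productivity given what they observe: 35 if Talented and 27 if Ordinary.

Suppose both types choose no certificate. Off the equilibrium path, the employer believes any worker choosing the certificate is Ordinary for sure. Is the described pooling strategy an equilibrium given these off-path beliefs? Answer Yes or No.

On path, the employer holds the prior and pays 1/2·35 + 1/2·27 = 31. Off path (the certificate), believing Ordinary, it pays 27.
Talented: no certificate nets 31; the certificate nets 27 − 1 = 26. Talented stays.
Ordinary: no certificate nets 31; the certificate nets 27 − 6 = 21. Ordinary stays.
No type deviates, so pooling is sustained.

Yes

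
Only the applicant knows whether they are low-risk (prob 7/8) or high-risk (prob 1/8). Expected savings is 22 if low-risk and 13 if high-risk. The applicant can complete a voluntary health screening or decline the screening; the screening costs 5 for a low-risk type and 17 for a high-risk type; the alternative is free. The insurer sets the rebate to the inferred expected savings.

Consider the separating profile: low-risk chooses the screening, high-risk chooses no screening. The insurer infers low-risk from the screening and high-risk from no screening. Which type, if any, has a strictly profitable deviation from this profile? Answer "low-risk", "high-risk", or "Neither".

Neither

The screening pays 22; no screening pays 13.
low-risk: assigned the screening, nets 22 − 5 = 17; deviating to no screening nets 13.
high-risk: assigned no screening, nets 13; deviating to the screening nets 22 − 17 = 5.
Both types strictly prefer their assigned action; no profitable deviation.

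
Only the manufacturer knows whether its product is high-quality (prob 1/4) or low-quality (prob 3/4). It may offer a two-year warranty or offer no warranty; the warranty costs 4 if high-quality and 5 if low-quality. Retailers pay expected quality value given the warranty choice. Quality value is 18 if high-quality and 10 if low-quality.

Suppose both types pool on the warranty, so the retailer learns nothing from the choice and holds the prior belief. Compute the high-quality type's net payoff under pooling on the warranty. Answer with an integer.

8

Pooled price = 1/4·18 + 3/4·10 = 12.
high-quality pays cost 4 for the warranty, so net payoff = 12 − 4 = 8.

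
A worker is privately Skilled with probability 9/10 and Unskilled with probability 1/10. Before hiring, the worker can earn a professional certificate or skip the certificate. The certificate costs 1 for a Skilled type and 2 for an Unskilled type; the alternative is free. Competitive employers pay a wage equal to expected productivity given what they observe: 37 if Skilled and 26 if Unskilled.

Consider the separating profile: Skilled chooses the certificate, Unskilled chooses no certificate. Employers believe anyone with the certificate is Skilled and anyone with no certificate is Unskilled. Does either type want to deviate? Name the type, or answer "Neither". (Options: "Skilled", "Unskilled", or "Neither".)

The certificate pays 37; no certificate pays 26.
Skilled: assigned the certificate, nets 37 − 1 = 36; deviating to no certificate nets 26.
Unskilled: assigned no certificate, nets 26; deviating to the certificate nets 37 − 2 = 35.
The Unskilled type gains 9 by deviating.

Unskilled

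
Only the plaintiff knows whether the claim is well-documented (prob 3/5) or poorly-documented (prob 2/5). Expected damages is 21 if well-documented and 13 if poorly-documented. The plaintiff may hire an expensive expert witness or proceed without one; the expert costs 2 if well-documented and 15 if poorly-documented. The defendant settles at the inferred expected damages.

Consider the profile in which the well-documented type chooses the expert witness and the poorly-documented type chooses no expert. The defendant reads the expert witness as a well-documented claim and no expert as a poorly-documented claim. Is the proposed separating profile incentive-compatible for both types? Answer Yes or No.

Under these beliefs, the expert witness earns settlement 21 and no expert earns settlement 13.
well-documented: the expert witness nets 21 − 2 = 19; no expert nets 13. well-documented prefers the expert witness.
poorly-documented: the expert witness nets 21 − 15 = 6; no expert nets 13. poorly-documented prefers no expert.
Neither type deviates, so the separating profile is an equilibrium.

Yes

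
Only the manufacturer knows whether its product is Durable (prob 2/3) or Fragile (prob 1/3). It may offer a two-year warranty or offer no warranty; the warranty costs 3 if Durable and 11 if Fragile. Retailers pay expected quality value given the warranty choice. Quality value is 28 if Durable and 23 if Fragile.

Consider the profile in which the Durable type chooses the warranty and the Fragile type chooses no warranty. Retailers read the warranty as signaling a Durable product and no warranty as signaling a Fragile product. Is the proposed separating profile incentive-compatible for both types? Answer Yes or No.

Yes

Under these beliefs, the warranty earns price 28 and no warranty earns price 23.
Durable: the warranty nets 28 − 3 = 25; no warranty nets 23. Durable prefers the warranty.
Fragile: the warranty nets 28 − 11 = 17; no warranty nets 23. Fragile prefers no warranty.
Neither type deviates, so the separating profile is an equilibrium.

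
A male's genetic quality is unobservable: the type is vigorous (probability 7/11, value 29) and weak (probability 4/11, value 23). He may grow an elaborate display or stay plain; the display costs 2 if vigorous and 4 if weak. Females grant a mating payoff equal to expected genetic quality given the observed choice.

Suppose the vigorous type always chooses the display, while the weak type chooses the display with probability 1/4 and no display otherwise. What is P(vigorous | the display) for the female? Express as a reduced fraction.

7/8

P(the display) = (7/11)·1 + (4/11)·(1/4) = 8/11.
By Bayes' rule, P(vigorous | the display) = (7/11) / (8/11) = 7/8.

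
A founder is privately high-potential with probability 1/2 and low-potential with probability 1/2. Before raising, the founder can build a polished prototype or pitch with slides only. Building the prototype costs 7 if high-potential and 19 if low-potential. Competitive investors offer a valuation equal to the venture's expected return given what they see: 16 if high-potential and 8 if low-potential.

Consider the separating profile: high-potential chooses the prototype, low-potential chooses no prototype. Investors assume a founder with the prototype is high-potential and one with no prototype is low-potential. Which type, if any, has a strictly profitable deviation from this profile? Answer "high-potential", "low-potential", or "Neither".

The prototype pays 16; no prototype pays 8.
high-potential: assigned the prototype, nets 16 − 7 = 9; deviating to no prototype nets 8.
low-potential: assigned no prototype, nets 8; deviating to the prototype nets 16 − 19 = -3.
Both types strictly prefer their assigned action; no profitable deviation.

Neither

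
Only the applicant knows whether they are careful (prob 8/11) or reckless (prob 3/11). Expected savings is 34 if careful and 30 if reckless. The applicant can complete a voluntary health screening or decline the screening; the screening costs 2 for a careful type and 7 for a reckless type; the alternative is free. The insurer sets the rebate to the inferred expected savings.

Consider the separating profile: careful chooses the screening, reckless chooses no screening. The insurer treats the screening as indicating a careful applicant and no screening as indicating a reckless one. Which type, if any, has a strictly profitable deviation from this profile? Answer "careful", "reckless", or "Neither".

Neither

The screening pays 34; no screening pays 30.
careful: assigned the screening, nets 34 − 2 = 32; deviating to no screening nets 30.
reckless: assigned no screening, nets 30; deviating to the screening nets 34 − 7 = 27.
Both types strictly prefer their assigned action; no profitable deviation.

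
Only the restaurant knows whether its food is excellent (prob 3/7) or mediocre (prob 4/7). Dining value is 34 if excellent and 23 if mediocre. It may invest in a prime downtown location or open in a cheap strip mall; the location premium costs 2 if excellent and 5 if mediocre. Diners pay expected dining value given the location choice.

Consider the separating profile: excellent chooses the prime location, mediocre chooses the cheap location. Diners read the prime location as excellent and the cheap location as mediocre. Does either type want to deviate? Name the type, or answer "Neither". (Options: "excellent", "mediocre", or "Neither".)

The prime location pays 34; the cheap location pays 23.
excellent: assigned the prime location, nets 34 − 2 = 32; deviating to the cheap location nets 23.
mediocre: assigned the cheap location, nets 23; deviating to the prime location nets 34 − 5 = 29.
The mediocre type gains 6 by deviating.

mediocre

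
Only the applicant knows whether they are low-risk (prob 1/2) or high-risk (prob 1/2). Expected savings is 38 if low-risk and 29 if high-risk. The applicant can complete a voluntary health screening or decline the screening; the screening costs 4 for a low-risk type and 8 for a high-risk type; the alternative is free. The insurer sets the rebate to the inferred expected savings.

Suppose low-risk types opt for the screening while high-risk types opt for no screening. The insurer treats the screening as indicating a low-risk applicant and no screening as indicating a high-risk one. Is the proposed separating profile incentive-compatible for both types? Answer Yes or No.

Under these beliefs, the screening earns rebate 38 and no screening earns rebate 29.
low-risk: the screening nets 38 − 4 = 34; no screening nets 29. low-risk prefers the screening.
high-risk: the screening nets 38 − 8 = 30; no screening nets 29. high-risk would deviate to the screening.
high-risk has a profitable deviation, so the profile is not an equilibrium.

No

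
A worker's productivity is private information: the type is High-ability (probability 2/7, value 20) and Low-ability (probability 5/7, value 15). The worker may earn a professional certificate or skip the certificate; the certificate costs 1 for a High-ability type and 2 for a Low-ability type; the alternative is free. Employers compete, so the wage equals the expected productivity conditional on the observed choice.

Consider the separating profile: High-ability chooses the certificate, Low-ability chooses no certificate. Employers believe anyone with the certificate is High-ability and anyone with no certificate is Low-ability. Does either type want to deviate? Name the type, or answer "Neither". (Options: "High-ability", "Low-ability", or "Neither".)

The certificate pays 20; no certificate pays 15.
High-ability: assigned the certificate, nets 20 − 1 = 19; deviating to no certificate nets 15.
Low-ability: assigned no certificate, nets 15; deviating to the certificate nets 20 − 2 = 18.
The Low-ability type gains 3 by deviating.

Low-ability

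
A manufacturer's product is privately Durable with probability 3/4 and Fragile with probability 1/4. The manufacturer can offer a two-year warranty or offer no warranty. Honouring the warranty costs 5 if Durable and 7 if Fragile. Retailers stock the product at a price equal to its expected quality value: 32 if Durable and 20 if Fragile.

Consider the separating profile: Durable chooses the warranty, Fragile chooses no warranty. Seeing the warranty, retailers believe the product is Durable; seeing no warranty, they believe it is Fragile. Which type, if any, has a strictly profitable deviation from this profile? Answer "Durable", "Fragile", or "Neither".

Fragile

The warranty pays 32; no warranty pays 20.
Durable: assigned the warranty, nets 32 − 5 = 27; deviating to no warranty nets 20.
Fragile: assigned no warranty, nets 20; deviating to the warranty nets 32 − 7 = 25.
The Fragile type gains 5 by deviating.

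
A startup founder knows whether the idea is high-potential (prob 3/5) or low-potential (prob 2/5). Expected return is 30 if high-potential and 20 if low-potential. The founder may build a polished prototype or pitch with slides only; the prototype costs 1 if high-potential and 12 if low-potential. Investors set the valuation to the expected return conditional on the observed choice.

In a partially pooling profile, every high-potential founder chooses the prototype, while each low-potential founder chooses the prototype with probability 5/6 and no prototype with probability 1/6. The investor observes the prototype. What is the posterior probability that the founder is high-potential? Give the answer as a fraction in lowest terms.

9/14

P(the prototype) = (3/5)·1 + (2/5)·(5/6) = 14/15.
By Bayes' rule, P(high-potential | the prototype) = (3/5) / (14/15) = 9/14.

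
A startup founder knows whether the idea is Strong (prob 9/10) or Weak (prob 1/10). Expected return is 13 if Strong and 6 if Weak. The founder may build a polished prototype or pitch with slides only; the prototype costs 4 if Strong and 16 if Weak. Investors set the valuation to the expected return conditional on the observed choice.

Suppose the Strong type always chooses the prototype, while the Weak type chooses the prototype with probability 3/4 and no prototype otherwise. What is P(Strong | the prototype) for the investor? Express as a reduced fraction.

P(the prototype) = (9/10)·1 + (1/10)·(3/4) = 39/40.
By Bayes' rule, P(Strong | the prototype) = (9/10) / (39/40) = 12/13.

12/13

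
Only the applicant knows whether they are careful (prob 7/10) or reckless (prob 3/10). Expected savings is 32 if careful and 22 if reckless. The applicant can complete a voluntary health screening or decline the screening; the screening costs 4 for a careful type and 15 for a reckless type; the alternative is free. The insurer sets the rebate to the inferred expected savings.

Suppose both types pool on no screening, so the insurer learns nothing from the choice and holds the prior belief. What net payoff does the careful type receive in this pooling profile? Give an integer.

29

Pooled rebate = 7/10·32 + 3/10·22 = 29.
careful pays no cost for no screening, so net payoff = 29.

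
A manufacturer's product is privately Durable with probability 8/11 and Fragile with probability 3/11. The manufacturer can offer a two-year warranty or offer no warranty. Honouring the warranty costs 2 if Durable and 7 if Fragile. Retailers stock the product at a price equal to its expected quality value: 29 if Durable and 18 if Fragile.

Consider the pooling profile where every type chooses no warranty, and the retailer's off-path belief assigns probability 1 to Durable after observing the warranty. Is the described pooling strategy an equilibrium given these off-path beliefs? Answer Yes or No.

No

On path, the retailer holds the prior and pays 8/11·29 + 3/11·18 = 26. Off path (the warranty), believing Durable, it pays 29.
Durable: no warranty nets 26; the warranty nets 29 − 2 = 27. Durable would deviate.
Fragile: no warranty nets 26; the warranty nets 29 − 7 = 22. Fragile stays.
A type deviates, so pooling fails.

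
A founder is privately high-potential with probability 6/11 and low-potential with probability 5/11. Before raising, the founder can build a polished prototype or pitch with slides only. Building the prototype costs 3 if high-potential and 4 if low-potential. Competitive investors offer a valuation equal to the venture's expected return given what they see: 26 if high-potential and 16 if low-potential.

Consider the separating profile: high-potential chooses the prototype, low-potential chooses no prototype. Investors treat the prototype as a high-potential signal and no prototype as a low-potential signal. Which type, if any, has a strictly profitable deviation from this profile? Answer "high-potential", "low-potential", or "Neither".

low-potential

The prototype pays 26; no prototype pays 16.
high-potential: assigned the prototype, nets 26 − 3 = 23; deviating to no prototype nets 16.
low-potential: assigned no prototype, nets 16; deviating to the prototype nets 26 − 4 = 22.
The low-potential type gains 6 by deviating.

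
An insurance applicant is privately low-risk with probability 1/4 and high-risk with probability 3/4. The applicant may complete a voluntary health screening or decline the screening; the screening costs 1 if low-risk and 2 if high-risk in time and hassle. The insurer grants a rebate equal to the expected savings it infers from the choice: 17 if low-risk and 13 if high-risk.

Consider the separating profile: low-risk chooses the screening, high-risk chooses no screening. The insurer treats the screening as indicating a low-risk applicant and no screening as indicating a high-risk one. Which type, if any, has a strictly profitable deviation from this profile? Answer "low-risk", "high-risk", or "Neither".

The screening pays 17; no screening pays 13.
low-risk: assigned the screening, nets 17 − 1 = 16; deviating to no screening nets 13.
high-risk: assigned no screening, nets 13; deviating to the screening nets 17 − 2 = 15.
The high-risk type gains 2 by deviating.

high-risk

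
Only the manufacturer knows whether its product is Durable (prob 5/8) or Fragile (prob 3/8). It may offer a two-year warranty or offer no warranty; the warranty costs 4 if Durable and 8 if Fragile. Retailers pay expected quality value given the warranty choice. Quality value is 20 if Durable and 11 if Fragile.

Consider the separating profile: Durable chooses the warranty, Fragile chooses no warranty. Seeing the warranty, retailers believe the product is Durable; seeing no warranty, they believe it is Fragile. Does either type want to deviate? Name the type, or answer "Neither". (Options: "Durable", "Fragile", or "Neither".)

Fragile

The warranty pays 20; no warranty pays 11.
Durable: assigned the warranty, nets 20 − 4 = 16; deviating to no warranty nets 11.
Fragile: assigned no warranty, nets 11; deviating to the warranty nets 20 − 8 = 12.
The Fragile type gains 1 by deviating.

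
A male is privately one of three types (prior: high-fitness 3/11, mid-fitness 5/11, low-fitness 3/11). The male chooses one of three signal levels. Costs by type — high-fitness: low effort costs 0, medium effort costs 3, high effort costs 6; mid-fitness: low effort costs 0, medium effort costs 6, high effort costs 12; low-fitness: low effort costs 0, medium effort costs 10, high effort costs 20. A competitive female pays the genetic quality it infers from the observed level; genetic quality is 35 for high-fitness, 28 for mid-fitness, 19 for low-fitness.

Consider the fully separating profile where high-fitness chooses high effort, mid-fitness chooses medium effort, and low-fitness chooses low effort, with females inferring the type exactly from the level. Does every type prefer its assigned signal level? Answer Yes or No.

No

Separating mating payoffs: high effort → 35, medium effort → 28, low effort → 19.
high-fitness (assigned high effort): low effort: 19 − 0 = 19; medium effort: 28 − 3 = 25; high effort: 35 − 6 = 29. high-fitness stays.
mid-fitness (assigned medium effort): low effort: 19 − 0 = 19; medium effort: 28 − 6 = 22; high effort: 35 − 12 = 23. mid-fitness prefers high effort.
low-fitness (assigned low effort): low effort: 19 − 0 = 19; medium effort: 28 − 10 = 18; high effort: 35 − 20 = 15. low-fitness stays.
At least one type deviates; the separating profile fails.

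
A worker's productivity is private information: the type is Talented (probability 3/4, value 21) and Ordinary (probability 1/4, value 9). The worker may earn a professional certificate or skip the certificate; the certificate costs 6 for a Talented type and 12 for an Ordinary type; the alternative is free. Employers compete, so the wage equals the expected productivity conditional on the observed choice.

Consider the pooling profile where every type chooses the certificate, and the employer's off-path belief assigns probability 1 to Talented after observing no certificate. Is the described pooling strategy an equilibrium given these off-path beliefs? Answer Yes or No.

No

On path, the employer holds the prior and pays 3/4·21 + 1/4·9 = 18. Off path (no certificate), believing Talented, it pays 21.
Talented: the certificate nets 18 − 6 = 12; no certificate nets 21. Talented would deviate.
Ordinary: the certificate nets 18 − 12 = 6; no certificate nets 21. Ordinary would deviate.
A type deviates, so pooling fails.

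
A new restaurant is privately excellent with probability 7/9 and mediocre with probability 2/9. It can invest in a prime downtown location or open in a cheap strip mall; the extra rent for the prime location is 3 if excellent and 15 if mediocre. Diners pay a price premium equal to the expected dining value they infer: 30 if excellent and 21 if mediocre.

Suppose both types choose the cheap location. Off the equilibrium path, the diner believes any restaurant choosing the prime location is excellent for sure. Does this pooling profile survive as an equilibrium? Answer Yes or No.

Yes

On path, the diner holds the prior and pays 7/9·30 + 2/9·21 = 28. Off path (the prime location), believing excellent, it pays 30.
excellent: the cheap location nets 28; the prime location nets 30 − 3 = 27. excellent stays.
mediocre: the cheap location nets 28; the prime location nets 30 − 15 = 15. mediocre stays.
No type deviates, so pooling is sustained.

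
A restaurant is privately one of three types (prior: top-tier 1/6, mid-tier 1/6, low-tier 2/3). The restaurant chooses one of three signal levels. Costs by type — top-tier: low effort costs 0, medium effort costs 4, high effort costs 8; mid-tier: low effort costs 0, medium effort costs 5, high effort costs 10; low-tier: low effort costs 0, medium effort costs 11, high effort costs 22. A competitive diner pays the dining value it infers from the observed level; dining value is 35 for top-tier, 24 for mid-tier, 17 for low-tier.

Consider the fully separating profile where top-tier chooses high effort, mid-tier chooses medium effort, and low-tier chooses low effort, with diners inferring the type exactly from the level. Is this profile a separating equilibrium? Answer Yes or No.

Separating price premiums: high effort → 35, medium effort → 24, low effort → 17.
top-tier (assigned high effort): low effort: 17 − 0 = 17; medium effort: 24 − 4 = 20; high effort: 35 − 8 = 27. top-tier stays.
mid-tier (assigned medium effort): low effort: 17 − 0 = 17; medium effort: 24 − 5 = 19; high effort: 35 − 10 = 25. mid-tier prefers high effort.
low-tier (assigned low effort): low effort: 17 − 0 = 17; medium effort: 24 − 11 = 13; high effort: 35 − 22 = 13. low-tier stays.
At least one type deviates; the separating profile fails.

No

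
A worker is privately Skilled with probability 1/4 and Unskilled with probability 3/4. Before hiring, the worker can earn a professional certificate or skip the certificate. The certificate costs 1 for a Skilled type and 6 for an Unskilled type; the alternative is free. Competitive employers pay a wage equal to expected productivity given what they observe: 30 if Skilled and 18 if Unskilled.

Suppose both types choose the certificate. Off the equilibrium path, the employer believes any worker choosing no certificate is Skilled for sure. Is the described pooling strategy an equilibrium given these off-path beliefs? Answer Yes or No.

On path, the employer holds the prior and pays 1/4·30 + 3/4·18 = 21. Off path (no certificate), believing Skilled, it pays 30.
Skilled: the certificate nets 21 − 1 = 20; no certificate nets 30. Skilled would deviate.
Unskilled: the certificate nets 21 − 6 = 15; no certificate nets 30. Unskilled would deviate.
A type deviates, so pooling fails.

No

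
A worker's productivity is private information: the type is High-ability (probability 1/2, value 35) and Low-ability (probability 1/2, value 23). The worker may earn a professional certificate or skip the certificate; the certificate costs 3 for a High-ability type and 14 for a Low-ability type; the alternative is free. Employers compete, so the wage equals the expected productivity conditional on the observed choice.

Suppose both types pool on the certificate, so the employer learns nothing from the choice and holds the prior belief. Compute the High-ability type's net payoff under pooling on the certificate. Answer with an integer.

26

Pooled wage = 1/2·35 + 1/2·23 = 29.
High-ability pays cost 3 for the certificate, so net payoff = 29 − 3 = 26.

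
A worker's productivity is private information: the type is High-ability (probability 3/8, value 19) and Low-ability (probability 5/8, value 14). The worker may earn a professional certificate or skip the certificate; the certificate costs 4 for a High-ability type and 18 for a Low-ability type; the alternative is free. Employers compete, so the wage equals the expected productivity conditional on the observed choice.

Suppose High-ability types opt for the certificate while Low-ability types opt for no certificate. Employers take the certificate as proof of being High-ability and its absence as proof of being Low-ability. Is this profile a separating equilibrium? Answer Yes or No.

Yes

Under these beliefs, the certificate earns wage 19 and no certificate earns wage 14.
High-ability: the certificate nets 19 − 4 = 15; no certificate nets 14. High-ability prefers the certificate.
Low-ability: the certificate nets 19 − 18 = 1; no certificate nets 14. Low-ability prefers no certificate.
Neither type deviates, so the separating profile is an equilibrium.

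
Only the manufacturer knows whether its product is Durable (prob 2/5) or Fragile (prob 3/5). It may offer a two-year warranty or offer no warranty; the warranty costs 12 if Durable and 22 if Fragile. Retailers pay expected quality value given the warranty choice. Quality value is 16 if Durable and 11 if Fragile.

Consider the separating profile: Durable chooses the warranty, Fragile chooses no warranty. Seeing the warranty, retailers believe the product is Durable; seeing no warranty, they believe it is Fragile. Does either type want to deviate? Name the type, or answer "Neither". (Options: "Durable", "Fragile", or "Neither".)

Durable

The warranty pays 16; no warranty pays 11.
Durable: assigned the warranty, nets 16 − 12 = 4; deviating to no warranty nets 11.
Fragile: assigned no warranty, nets 11; deviating to the warranty nets 16 − 22 = -6.
The Durable type gains 7 by deviating.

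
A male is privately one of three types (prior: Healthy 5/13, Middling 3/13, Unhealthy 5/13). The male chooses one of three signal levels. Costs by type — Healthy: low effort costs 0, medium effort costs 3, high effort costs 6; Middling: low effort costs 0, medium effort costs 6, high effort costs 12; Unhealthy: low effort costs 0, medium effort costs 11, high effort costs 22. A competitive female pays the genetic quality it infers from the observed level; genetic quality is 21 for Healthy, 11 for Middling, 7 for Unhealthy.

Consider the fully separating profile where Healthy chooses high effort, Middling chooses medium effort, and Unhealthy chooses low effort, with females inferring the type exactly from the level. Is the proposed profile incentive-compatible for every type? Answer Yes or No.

Separating mating payoffs: high effort → 21, medium effort → 11, low effort → 7.
Healthy (assigned high effort): low effort: 7 − 0 = 7; medium effort: 11 − 3 = 8; high effort: 21 − 6 = 15. Healthy stays.
Middling (assigned medium effort): low effort: 7 − 0 = 7; medium effort: 11 − 6 = 5; high effort: 21 − 12 = 9. Middling prefers high effort.
Unhealthy (assigned low effort): low effort: 7 − 0 = 7; medium effort: 11 − 11 = 0; high effort: 21 − 22 = -1. Unhealthy stays.
At least one type deviates; the separating profile fails.

No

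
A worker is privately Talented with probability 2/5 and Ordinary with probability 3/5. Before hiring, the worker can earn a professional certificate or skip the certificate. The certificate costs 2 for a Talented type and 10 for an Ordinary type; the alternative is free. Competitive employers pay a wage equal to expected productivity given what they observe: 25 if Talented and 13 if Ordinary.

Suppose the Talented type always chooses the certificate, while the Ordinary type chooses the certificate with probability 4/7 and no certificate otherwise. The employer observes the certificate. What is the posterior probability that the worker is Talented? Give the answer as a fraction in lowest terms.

P(the certificate) = (2/5)·1 + (3/5)·(4/7) = 26/35.
By Bayes' rule, P(Talented | the certificate) = (2/5) / (26/35) = 7/13.

7/13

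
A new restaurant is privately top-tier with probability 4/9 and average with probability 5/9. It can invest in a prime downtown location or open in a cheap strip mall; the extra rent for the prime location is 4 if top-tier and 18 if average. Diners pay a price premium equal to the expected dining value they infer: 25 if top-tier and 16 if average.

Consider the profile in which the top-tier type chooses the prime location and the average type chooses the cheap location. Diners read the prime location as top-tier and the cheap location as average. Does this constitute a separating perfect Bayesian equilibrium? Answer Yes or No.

Under these beliefs, the prime location earns price premium 25 and the cheap location earns price premium 16.
top-tier: the prime location nets 25 − 4 = 21; the cheap location nets 16. top-tier prefers the prime location.
average: the prime location nets 25 − 18 = 7; the cheap location nets 16. average prefers the cheap location.
Neither type deviates, so the separating profile is an equilibrium.

Yes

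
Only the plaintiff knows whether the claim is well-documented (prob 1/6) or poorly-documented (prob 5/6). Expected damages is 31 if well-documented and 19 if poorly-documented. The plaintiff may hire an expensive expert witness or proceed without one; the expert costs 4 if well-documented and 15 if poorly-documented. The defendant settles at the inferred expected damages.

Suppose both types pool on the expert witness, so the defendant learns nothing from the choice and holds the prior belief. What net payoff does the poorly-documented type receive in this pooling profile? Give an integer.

Pooled settlement = 1/6·31 + 5/6·19 = 21.
poorly-documented pays cost 15 for the expert witness, so net payoff = 21 − 15 = 6.

6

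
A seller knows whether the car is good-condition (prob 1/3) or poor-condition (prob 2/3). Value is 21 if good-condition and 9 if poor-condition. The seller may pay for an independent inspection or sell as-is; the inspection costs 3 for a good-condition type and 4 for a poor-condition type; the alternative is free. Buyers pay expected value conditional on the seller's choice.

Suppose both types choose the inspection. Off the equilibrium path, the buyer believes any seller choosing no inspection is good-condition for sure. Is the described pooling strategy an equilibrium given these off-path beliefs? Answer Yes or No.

On path, the buyer holds the prior and pays 1/3·21 + 2/3·9 = 13. Off path (no inspection), believing good-condition, it pays 21.
good-condition: the inspection nets 13 − 3 = 10; no inspection nets 21. good-condition would deviate.
poor-condition: the inspection nets 13 − 4 = 9; no inspection nets 21. poor-condition would deviate.
A type deviates, so pooling fails.

No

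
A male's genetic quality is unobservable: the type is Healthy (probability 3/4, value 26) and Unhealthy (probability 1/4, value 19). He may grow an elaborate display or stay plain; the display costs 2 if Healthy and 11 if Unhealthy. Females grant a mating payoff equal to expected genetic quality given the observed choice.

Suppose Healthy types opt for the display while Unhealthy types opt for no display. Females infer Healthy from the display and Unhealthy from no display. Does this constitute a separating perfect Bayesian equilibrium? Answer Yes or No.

Yes

Under these beliefs, the display earns mating payoff 26 and no display earns mating payoff 19.
Healthy: the display nets 26 − 2 = 24; no display nets 19. Healthy prefers the display.
Unhealthy: the display nets 26 − 11 = 15; no display nets 19. Unhealthy prefers no display.
Neither type deviates, so the separating profile is an equilibrium.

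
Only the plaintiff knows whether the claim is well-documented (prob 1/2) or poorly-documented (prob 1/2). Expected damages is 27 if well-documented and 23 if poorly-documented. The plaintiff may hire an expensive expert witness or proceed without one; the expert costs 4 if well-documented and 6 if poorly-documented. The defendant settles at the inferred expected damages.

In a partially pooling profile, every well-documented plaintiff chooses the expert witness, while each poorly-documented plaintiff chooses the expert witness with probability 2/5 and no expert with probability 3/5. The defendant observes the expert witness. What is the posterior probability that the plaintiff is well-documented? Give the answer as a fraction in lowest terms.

P(the expert witness) = (1/2)·1 + (1/2)·(2/5) = 7/10.
By Bayes' rule, P(well-documented | the expert witness) = (1/2) / (7/10) = 5/7.

5/7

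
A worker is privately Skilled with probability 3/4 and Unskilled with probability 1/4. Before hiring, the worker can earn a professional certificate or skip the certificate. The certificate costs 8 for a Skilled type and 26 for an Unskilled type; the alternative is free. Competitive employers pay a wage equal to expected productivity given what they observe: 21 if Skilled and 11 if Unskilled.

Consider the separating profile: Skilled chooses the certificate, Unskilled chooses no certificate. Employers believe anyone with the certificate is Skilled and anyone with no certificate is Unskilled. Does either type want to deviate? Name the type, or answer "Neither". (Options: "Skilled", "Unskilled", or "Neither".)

Neither

The certificate pays 21; no certificate pays 11.
Skilled: assigned the certificate, nets 21 − 8 = 13; deviating to no certificate nets 11.
Unskilled: assigned no certificate, nets 11; deviating to the certificate nets 21 − 26 = -5.
Both types strictly prefer their assigned action; no profitable deviation.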